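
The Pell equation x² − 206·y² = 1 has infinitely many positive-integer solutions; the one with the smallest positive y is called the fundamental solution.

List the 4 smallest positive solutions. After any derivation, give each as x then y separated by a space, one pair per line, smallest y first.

[14; 2,1,5,14,5,1,2,28] for √206; ℓ=8 ⇒ convergent index 7
k=0  a_k=14  p_k/q_k = 14/1
k=1  a_k=2  p_k/q_k = 29/2
k=2  a_k=1  p_k/q_k = 43/3
…
k=4  a_k=14  p_k/q_k = 3459/241
k=5  a_k=5  p_k/q_k = 17539/1222
k=6  a_k=1  p_k/q_k = 20998/1463
k=7  a_k=2  p_k/q_k = 59535/4148
fundamental: x₁=59535, y₁=4148  (since 3544416225 − 206·17205904 = 1)
(x_2, y_2) = (59535·59535 + 206·4148·4148, 59535·4148 + 4148·59535) = (7088832449, 493902360)
(x_3, y_3) = (59535·7088832449 + 206·4148·493902360, 59535·493902360 + 4148·7088832449) = (844067279642895, 58808954001052)
(x_4, y_4) = (59535·844067279642895 + 206·4148·58808954001052, 59535·58808954001052 + 4148·844067279642895) = (100503090979990675201, 7002382152411359280)

59535 4148
7088832449 493902360
844067279642895 58808954001052
100503090979990675201 7002382152411359280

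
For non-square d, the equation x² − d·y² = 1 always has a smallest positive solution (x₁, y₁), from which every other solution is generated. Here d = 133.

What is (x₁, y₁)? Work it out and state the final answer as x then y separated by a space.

2588599 224460

√133 → a₀=11, period (1,1,7,5,1,…,1,1,22); ℓ=16 even so k=15
a_0=11:  p_0=11·1+0=11,  q_0=11·0+1=1
a_1=1:  p_1=1·11+1=12,  q_1=1·1+0=1
…
a_3=7:  p_3=7·23+12=173,  q_3=7·2+1=15
a_4=5:  p_4=5·173+23=888,  q_4=5·15+2=77
a_5=1:  p_5=1·888+173=1061,  q_5=1·77+15=92
a_6=1:  p_6=1·1061+888=1949,  q_6=1·92+77=169
a_7=1:  p_7=1·1949+1061=3010,  q_7=1·169+92=261
a_8=2:  p_8=2·3010+1949=7969,  q_8=2·261+169=691
a_9=1:  p_9=1·7969+3010=10979,  q_9=1·691+261=952
…
a_13=7:  p_13=7·168583+29927=1210008,  q_13=7·14618+2595=104921
a_14=1:  p_14=1·1210008+168583=1378591,  q_14=1·104921+14618=119539
a_15=1:  p_15=1·1378591+1210008=2588599,  q_15=1·119539+104921=224460
→ (2588599, 224460).  Check: 2588599²=6700844782801, 133·224460²=6700844782800, difference 1.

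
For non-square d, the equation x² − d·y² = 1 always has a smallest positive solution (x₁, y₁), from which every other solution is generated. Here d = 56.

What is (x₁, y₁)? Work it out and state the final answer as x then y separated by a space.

d=56: √d = [7; 2,14] (ℓ=2, even), read p_1/q_1
k=0  a_k=7  p_k/q_k = 7/1
k=1  a_k=2  p_k/q_k = 15/2
(x₁, y₁) = (15, 2);  15² − 56·2² = 1 ✓

15 2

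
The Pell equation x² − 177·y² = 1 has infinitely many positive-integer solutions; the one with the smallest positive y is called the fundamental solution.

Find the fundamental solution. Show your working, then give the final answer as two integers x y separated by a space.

d=177: √d = [13; 3,3,2,8,2,3,3,26] (ℓ=8, even), read p_7/q_7
k=0  a_k=13  p_k/q_k = 13/1
…
k=2  a_k=3  p_k/q_k = 133/10
…
k=4  a_k=8  p_k/q_k = 2581/194
k=5  a_k=2  p_k/q_k = 5468/411
k=6  a_k=3  p_k/q_k = 18985/1427
k=7  a_k=3  p_k/q_k = 62423/4692
(x₁, y₁) = (62423, 4692);  62423² − 177·4692² = 1 ✓

62423 4692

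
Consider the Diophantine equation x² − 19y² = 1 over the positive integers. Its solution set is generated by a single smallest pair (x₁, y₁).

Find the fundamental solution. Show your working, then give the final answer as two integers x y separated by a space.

d=19: √d = [4; 2,1,3,1,2,8] (ℓ=6, even), read p_5/q_5
step 0: (4, 1)  from 4·(1,0) + (0,1)
step 1: (9, 2)  from 2·(4,1) + (1,0)
step 2: (13, 3)  from 1·(9,2) + (4,1)
step 3: (48, 11)  from 3·(13,3) + (9,2)
step 4: (61, 14)  from 1·(48,11) + (13,3)
step 5: (170, 39)  from 2·(61,14) + (48,11)
fundamental: x₁=170, y₁=39  (since 28900 − 19·1521 = 1)

170 39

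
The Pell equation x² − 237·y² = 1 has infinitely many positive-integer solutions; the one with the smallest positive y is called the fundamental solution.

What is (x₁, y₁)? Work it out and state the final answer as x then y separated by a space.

[15; 2,1,1,7,10,7,1,1,2,30] for √237; ℓ=10 ⇒ convergent index 9
i=0: a=15 ⇒ p=15, q=1
i=1: a=2 ⇒ p=31, q=2
…
i=8: a=1 ⇒ p=90075, q=5851
i=9: a=2 ⇒ p=228151, q=14820
(x₁, y₁) = (228151, 14820);  228151² − 237·14820² = 1 ✓

228151 14820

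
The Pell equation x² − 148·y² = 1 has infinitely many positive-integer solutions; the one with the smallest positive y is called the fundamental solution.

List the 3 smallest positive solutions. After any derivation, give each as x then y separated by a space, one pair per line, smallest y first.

√148 → a₀=12, period (6,24); ℓ=2 even so k=1
a_0=12:  p_0=12·1+0=12,  q_0=12·0+1=1
a_1=6:  p_1=6·12+1=73,  q_1=6·1+0=6
fundamental: x₁=73, y₁=6  (since 5329 − 148·36 = 1)
(x_2, y_2) = (73·73 + 148·6·6, 73·6 + 6·73) = (10657, 876)
(x_3, y_3) = (73·10657 + 148·6·876, 73·876 + 6·10657) = (1555849, 127890)

73 6
10657 876
1555849 127890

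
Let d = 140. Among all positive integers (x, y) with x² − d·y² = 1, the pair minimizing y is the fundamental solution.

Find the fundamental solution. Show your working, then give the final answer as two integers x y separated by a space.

71 6

√140 = [11; 1,4,1,22, …], period ℓ=4 (even) → k=3
i=0: a=11 ⇒ p=11, q=1
…
i=2: a=4 ⇒ p=59, q=5
i=3: a=1 ⇒ p=71, q=6
(x₁, y₁) = (71, 6);  71² − 140·6² = 1 ✓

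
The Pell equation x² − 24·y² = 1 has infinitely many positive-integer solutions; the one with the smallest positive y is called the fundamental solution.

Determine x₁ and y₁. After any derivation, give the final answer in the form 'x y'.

√24 → a₀=4, period (1,8); ℓ=2 even so k=1
a_0=4:  p_0=4·1+0=4,  q_0=4·0+1=1
a_1=1:  p_1=1·4+1=5,  q_1=1·1+0=1
fundamental: x₁=5, y₁=1  (since 25 − 24·1 = 1)

5 1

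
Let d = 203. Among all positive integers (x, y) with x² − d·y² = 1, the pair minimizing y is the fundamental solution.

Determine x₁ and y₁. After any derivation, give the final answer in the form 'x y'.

57 4

d=203: √d = [14; 4,28] (ℓ=2, even), read p_1/q_1
step 0: (14, 1)  from 14·(1,0) + (0,1)
step 1: (57, 4)  from 4·(14,1) + (1,0)
(x₁, y₁) = (57, 4);  57² − 203·4² = 1 ✓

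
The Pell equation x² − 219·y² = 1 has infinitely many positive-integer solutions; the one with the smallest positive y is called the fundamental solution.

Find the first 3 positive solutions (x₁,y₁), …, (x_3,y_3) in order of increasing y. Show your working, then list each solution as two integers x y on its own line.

74 5
10951 740
1620674 109515

[14; 1,3,1,28] for √219; ℓ=4 ⇒ convergent index 3
i=0: a=14 ⇒ p=14, q=1
i=1: a=1 ⇒ p=15, q=1
i=2: a=3 ⇒ p=59, q=4
i=3: a=1 ⇒ p=74, q=5
fundamental: x₁=74, y₁=5  (since 5476 − 219·25 = 1)
(74+5√219)^2 = 10951 + 740√219
(74+5√219)^3 = 1620674 + 109515√219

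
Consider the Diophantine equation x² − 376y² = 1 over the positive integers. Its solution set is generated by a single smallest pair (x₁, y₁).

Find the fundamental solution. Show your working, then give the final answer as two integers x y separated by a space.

d=376: √d = [19; 2,1,1,3,1,…,1,2,38] (ℓ=16, even), read p_15/q_15
step 0: (19, 1)  from 19·(1,0) + (0,1)
…
step 2: (58, 3)  from 1·(39,2) + (19,1)
step 3: (97, 5)  from 1·(58,3) + (39,2)
…
step 5: (446, 23)  from 1·(349,18) + (97,5)
step 6: (1241, 64)  from 2·(446,23) + (349,18)
step 7: (2928, 151)  from 2·(1241,64) + (446,23)
…
step 10: (70621, 3642)  from 2·(28834,1487) + (12953,668)
step 11: (99455, 5129)  from 1·(70621,3642) + (28834,1487)
…
step 14: (837427, 43187)  from 1·(468441,24158) + (368986,19029)
step 15: (2143295, 110532)  from 2·(837427,43187) + (468441,24158)
(x₁, y₁) = (2143295, 110532);  2143295² − 376·110532² = 1 ✓

2143295 110532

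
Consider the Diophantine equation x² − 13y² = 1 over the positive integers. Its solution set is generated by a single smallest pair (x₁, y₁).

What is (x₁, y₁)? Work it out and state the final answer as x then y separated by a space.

649 180

d=13: √d = [3; 1,1,1,1,6] (ℓ=5, odd), read p_9/q_9
i=0: a=3 ⇒ p=3, q=1
i=1: a=1 ⇒ p=4, q=1
i=2: a=1 ⇒ p=7, q=2
…
i=5: a=6 ⇒ p=119, q=33
…
i=7: a=1 ⇒ p=256, q=71
i=8: a=1 ⇒ p=393, q=109
i=9: a=1 ⇒ p=649, q=180
(x₁, y₁) = (649, 180);  649² − 13·180² = 1 ✓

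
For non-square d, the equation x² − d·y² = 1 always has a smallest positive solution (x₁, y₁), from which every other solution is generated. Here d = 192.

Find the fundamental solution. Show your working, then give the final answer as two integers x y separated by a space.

97 7

√192 = [13; 1,5,1,26, …], period ℓ=4 (even) → k=3
i=0: a=13 ⇒ p=13, q=1
…
i=2: a=5 ⇒ p=83, q=6
i=3: a=1 ⇒ p=97, q=7
fundamental: x₁=97, y₁=7  (since 9409 − 192·49 = 1)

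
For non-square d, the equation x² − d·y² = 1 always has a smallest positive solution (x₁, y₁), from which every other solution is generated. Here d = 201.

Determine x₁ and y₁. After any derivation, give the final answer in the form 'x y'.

√201 = [14; 5,1,1,1,2,…,1,5,28, …], period ℓ=14 (even) → k=13
step 0: (14, 1)  from 14·(1,0) + (0,1)
…
step 4: (241, 17)  from 1·(156,11) + (85,6)
…
step 8: (8549, 603)  from 1·(7670,541) + (879,62)
…
step 10: (33317, 2350)  from 1·(24768,1747) + (8549,603)
…
step 12: (91402, 6447)  from 1·(58085,4097) + (33317,2350)
step 13: (515095, 36332)  from 5·(91402,6447) + (58085,4097)
→ (515095, 36332).  Check: 515095²=265322859025, 201·36332²=265322859024, difference 1.

515095 36332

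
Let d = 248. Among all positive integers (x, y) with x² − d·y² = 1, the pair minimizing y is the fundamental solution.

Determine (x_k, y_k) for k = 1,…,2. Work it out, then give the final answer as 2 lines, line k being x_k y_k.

63 4
7937 504

d=248: √d = [15; 1,2,1,30] (ℓ=4, even), read p_3/q_3
k=0  a_k=15  p_k/q_k = 15/1
k=1  a_k=1  p_k/q_k = 16/1
k=2  a_k=2  p_k/q_k = 47/3
k=3  a_k=1  p_k/q_k = 63/4
(x₁, y₁) = (63, 4);  63² − 248·4² = 1 ✓
n=2: (63,4)∘(63,4) = (63·63+248·4·4, 63·4+4·63) = (7937,504)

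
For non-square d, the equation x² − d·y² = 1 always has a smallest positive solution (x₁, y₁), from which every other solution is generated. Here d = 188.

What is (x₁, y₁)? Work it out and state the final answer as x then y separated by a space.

4607 336

[13; 1,2,2,6,2,2,1,26] for √188; ℓ=8 ⇒ convergent index 7
step 0: (13, 1)  from 13·(1,0) + (0,1)
…
step 2: (41, 3)  from 2·(14,1) + (13,1)
…
step 4: (617, 45)  from 6·(96,7) + (41,3)
step 5: (1330, 97)  from 2·(617,45) + (96,7)
step 6: (3277, 239)  from 2·(1330,97) + (617,45)
step 7: (4607, 336)  from 1·(3277,239) + (1330,97)
→ (4607, 336).  Check: 4607²=21224449, 188·336²=21224448, difference 1.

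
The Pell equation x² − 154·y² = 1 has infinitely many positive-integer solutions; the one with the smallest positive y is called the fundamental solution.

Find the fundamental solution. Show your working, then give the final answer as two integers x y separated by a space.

21295 1716

d=154: √d = [12; 2,2,3,1,2,1,3,2,2,24] (ℓ=10, even), read p_9/q_9
a_0=12:  p_0=12·1+0=12,  q_0=12·0+1=1
…
a_2=2:  p_2=2·25+12=62,  q_2=2·2+1=5
a_3=3:  p_3=3·62+25=211,  q_3=3·5+2=17
a_4=1:  p_4=1·211+62=273,  q_4=1·17+5=22
a_5=2:  p_5=2·273+211=757,  q_5=2·22+17=61
a_6=1:  p_6=1·757+273=1030,  q_6=1·61+22=83
…
a_8=2:  p_8=2·3847+1030=8724,  q_8=2·310+83=703
a_9=2:  p_9=2·8724+3847=21295,  q_9=2·703+310=1716
→ (21295, 1716).  Check: 21295²=453477025, 154·1716²=453477024, difference 1.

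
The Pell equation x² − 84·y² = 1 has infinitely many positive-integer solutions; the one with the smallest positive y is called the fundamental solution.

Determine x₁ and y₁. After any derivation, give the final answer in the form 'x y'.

55 6

√84 → a₀=9, period (6,18); ℓ=2 even so k=1
step 0: (9, 1)  from 9·(1,0) + (0,1)
step 1: (55, 6)  from 6·(9,1) + (1,0)
→ (55, 6).  Check: 55²=3025, 84·6²=3024, difference 1.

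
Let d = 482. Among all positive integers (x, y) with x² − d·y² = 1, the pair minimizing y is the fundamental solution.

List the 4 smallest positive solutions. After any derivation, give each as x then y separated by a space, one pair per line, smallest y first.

483 22
466577 21252
450712899 20529410
435388193857 19831388808

[21; 1,20,1,42] for √482; ℓ=4 ⇒ convergent index 3
k=0  a_k=21  p_k/q_k = 21/1
…
k=2  a_k=20  p_k/q_k = 461/21
k=3  a_k=1  p_k/q_k = 483/22
→ (483, 22).  Check: 483²=233289, 482·22²=233288, difference 1.
n=2: (483,22)∘(483,22) = (483·483+482·22·22, 483·22+22·483) = (466577,21252)
n=3: (466577,21252)∘(483,22) = (483·466577+482·22·21252, 483·21252+22·466577) = (450712899,20529410)
n=4: (450712899,20529410)∘(483,22) = (483·450712899+482·22·20529410, 483·20529410+22·450712899) = (435388193857,19831388808)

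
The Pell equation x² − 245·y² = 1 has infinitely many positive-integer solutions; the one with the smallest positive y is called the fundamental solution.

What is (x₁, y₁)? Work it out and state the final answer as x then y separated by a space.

51841 3312

[15; 1,1,1,7,6,7,1,1,1,30] for √245; ℓ=10 ⇒ convergent index 9
i=0: a=15 ⇒ p=15, q=1
…
i=2: a=1 ⇒ p=31, q=2
…
i=4: a=7 ⇒ p=360, q=23
i=5: a=6 ⇒ p=2207, q=141
i=6: a=7 ⇒ p=15809, q=1010
i=7: a=1 ⇒ p=18016, q=1151
i=8: a=1 ⇒ p=33825, q=2161
i=9: a=1 ⇒ p=51841, q=3312
fundamental: x₁=51841, y₁=3312  (since 2687489281 − 245·10969344 = 1)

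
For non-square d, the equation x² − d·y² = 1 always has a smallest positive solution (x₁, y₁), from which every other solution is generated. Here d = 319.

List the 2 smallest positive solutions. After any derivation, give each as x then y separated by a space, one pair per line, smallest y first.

√319 → a₀=17, period (1,6,5,1,4,…,6,1,34); ℓ=14 even so k=13
step 0: (17, 1)  from 17·(1,0) + (0,1)
…
step 5: (3715, 208)  from 4·(768,43) + (643,36)
step 6: (11913, 667)  from 3·(3715,208) + (768,43)
step 7: (15628, 875)  from 1·(11913,667) + (3715,208)
step 8: (58797, 3292)  from 3·(15628,875) + (11913,667)
step 9: (250816, 14043)  from 4·(58797,3292) + (15628,875)
…
step 12: (11102899, 621643)  from 6·(1798881,100718) + (309613,17335)
step 13: (12901780, 722361)  from 1·(11102899,621643) + (1798881,100718)
→ (12901780, 722361).  Check: 12901780²=166455927168400, 319·722361²=166455927168399, difference 1.
(x_2, y_2) = (12901780·12901780 + 319·722361·722361, 12901780·722361 + 722361·12901780) = (332911854336799, 18639485405160)

12901780 722361
332911854336799 18639485405160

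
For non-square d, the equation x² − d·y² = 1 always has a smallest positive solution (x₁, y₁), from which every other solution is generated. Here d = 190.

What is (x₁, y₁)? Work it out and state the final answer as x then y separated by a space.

52021 3774

[13; 1,3,1,1,1,…,3,1,26] for √190; ℓ=14 ⇒ convergent index 13
step 0: (13, 1)  from 13·(1,0) + (0,1)
…
step 2: (55, 4)  from 3·(14,1) + (13,1)
…
step 6: (510, 37)  from 2·(193,14) + (124,9)
step 7: (1213, 88)  from 2·(510,37) + (193,14)
step 8: (2936, 213)  from 2·(1213,88) + (510,37)
…
step 12: (40787, 2959)  from 3·(11234,815) + (7085,514)
step 13: (52021, 3774)  from 1·(40787,2959) + (11234,815)
→ (52021, 3774).  Check: 52021²=2706184441, 190·3774²=2706184440, difference 1.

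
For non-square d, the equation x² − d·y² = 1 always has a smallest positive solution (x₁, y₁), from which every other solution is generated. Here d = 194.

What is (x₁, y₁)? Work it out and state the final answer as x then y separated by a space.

195 14

√194 = [13; 1,12,1,26, …], period ℓ=4 (even) → k=3
k=0  a_k=13  p_k/q_k = 13/1
k=1  a_k=1  p_k/q_k = 14/1
k=2  a_k=12  p_k/q_k = 181/13
k=3  a_k=1  p_k/q_k = 195/14
→ (195, 14).  Check: 195²=38025, 194·14²=38024, difference 1.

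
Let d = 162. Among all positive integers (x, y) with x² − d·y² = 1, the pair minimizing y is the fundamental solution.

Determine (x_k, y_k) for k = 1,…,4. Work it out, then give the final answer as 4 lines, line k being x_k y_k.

19601 1540
768398401 60371080
30122754096401 2366667076620
1180872205318713601 92778082677286160

[12; 1,2,1,2,12,2,1,2,1,24] for √162; ℓ=10 ⇒ convergent index 9
a_0=12:  p_0=12·1+0=12,  q_0=12·0+1=1
…
a_5=12:  p_5=12·140+51=1731,  q_5=12·11+4=136
…
a_8=2:  p_8=2·5333+3602=14268,  q_8=2·419+283=1121
a_9=1:  p_9=1·14268+5333=19601,  q_9=1·1121+419=1540
fundamental: x₁=19601, y₁=1540  (since 384199201 − 162·2371600 = 1)
(19601+1540√162)^2 = 768398401 + 60371080√162
(19601+1540√162)^3 = 30122754096401 + 2366667076620√162
(19601+1540√162)^4 = 1180872205318713601 + 92778082677286160√162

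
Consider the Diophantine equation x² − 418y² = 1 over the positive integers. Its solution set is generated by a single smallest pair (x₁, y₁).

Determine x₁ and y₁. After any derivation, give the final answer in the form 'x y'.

33857 1656

[20; 2,4,20,4,2,40] for √418; ℓ=6 ⇒ convergent index 5
k=0  a_k=20  p_k/q_k = 20/1
…
k=2  a_k=4  p_k/q_k = 184/9
k=3  a_k=20  p_k/q_k = 3721/182
k=4  a_k=4  p_k/q_k = 15068/737
k=5  a_k=2  p_k/q_k = 33857/1656
(x₁, y₁) = (33857, 1656);  33857² − 418·1656² = 1 ✓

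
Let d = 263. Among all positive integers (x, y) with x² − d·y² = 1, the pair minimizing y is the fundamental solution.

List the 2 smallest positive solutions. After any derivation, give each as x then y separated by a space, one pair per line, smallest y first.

139128 8579
38713200767 2387158224

√263 → a₀=16, period (4,1,1,1,1,15,1,1,1,1,4,32); ℓ=12 even so k=11
i=0: a=16 ⇒ p=16, q=1
…
i=4: a=1 ⇒ p=227, q=14
i=5: a=1 ⇒ p=373, q=23
i=6: a=15 ⇒ p=5822, q=359
…
i=9: a=1 ⇒ p=18212, q=1123
i=10: a=1 ⇒ p=30229, q=1864
i=11: a=4 ⇒ p=139128, q=8579
fundamental: x₁=139128, y₁=8579  (since 19356600384 − 263·73599241 = 1)
(x_2, y_2) = (139128·139128 + 263·8579·8579, 139128·8579 + 8579·139128) = (38713200767, 2387158224)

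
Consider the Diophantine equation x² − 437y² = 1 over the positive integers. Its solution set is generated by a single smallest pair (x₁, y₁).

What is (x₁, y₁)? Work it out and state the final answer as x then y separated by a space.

4599 220

√437 → a₀=20, period (1,9,2,9,1,40); ℓ=6 even so k=5
step 0: (20, 1)  from 20·(1,0) + (0,1)
…
step 4: (4160, 199)  from 9·(439,21) + (209,10)
step 5: (4599, 220)  from 1·(4160,199) + (439,21)
fundamental: x₁=4599, y₁=220  (since 21150801 − 437·48400 = 1)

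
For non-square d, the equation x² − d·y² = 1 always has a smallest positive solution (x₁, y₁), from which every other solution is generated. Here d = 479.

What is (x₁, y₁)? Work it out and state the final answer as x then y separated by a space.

√479 → a₀=21, period (1,7,1,3,2,21,2,3,1,7,1,42); ℓ=12 even so k=11
k=0  a_k=21  p_k/q_k = 21/1
…
k=2  a_k=7  p_k/q_k = 175/8
k=3  a_k=1  p_k/q_k = 197/9
…
k=5  a_k=2  p_k/q_k = 1729/79
k=6  a_k=21  p_k/q_k = 37075/1694
…
k=8  a_k=3  p_k/q_k = 264712/12095
k=9  a_k=1  p_k/q_k = 340591/15562
k=10  a_k=7  p_k/q_k = 2648849/121029
k=11  a_k=1  p_k/q_k = 2989440/136591
fundamental: x₁=2989440, y₁=136591  (since 8936751513600 − 479·18657101281 = 1)

2989440 136591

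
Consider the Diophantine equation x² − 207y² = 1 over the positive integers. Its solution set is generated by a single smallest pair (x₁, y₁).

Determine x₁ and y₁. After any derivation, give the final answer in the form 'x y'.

1151 80

[14; 2,1,1,2,1,1,2,28] for √207; ℓ=8 ⇒ convergent index 7
a_0=14:  p_0=14·1+0=14,  q_0=14·0+1=1
a_1=2:  p_1=2·14+1=29,  q_1=2·1+0=2
a_2=1:  p_2=1·29+14=43,  q_2=1·2+1=3
…
a_5=1:  p_5=1·187+72=259,  q_5=1·13+5=18
a_6=1:  p_6=1·259+187=446,  q_6=1·18+13=31
a_7=2:  p_7=2·446+259=1151,  q_7=2·31+18=80
→ (1151, 80).  Check: 1151²=1324801, 207·80²=1324800, difference 1.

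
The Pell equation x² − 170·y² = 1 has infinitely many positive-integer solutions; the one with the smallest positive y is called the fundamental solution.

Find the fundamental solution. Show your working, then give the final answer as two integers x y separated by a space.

d=170: √d = [13; 26] (ℓ=1, odd), read p_1/q_1
a_0=13:  p_0=13·1+0=13,  q_0=13·0+1=1
a_1=26:  p_1=26·13+1=339,  q_1=26·1+0=26
(x₁, y₁) = (339, 26);  339² − 170·26² = 1 ✓

339 26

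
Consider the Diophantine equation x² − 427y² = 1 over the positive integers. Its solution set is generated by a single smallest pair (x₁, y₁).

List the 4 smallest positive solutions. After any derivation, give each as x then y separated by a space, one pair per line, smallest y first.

d=427: √d = [20; 1,1,1,40] (ℓ=4, even), read p_3/q_3
a_0=20:  p_0=20·1+0=20,  q_0=20·0+1=1
…
a_2=1:  p_2=1·21+20=41,  q_2=1·1+1=2
a_3=1:  p_3=1·41+21=62,  q_3=1·2+1=3
→ (62, 3).  Check: 62²=3844, 427·3²=3843, difference 1.
(x_2, y_2) = (62·62 + 427·3·3, 62·3 + 3·62) = (7687, 372)
(x_3, y_3) = (62·7687 + 427·3·372, 62·372 + 3·7687) = (953126, 46125)
(x_4, y_4) = (62·953126 + 427·3·46125, 62·46125 + 3·953126) = (118179937, 5719128)

62 3
7687 372
953126 46125
118179937 5719128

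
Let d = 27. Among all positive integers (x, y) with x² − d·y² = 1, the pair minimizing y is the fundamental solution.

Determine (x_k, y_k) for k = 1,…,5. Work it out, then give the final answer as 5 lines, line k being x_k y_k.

√27 → a₀=5, period (5,10); ℓ=2 even so k=1
step 0: (5, 1)  from 5·(1,0) + (0,1)
step 1: (26, 5)  from 5·(5,1) + (1,0)
→ (26, 5).  Check: 26²=676, 27·5²=675, difference 1.
(x_2, y_2) = (26·26 + 27·5·5, 26·5 + 5·26) = (1351, 260)
(x_3, y_3) = (26·1351 + 27·5·260, 26·260 + 5·1351) = (70226, 13515)
(x_4, y_4) = (26·70226 + 27·5·13515, 26·13515 + 5·70226) = (3650401, 702520)
(x_5, y_5) = (26·3650401 + 27·5·702520, 26·702520 + 5·3650401) = (189750626, 36517525)

26 5
1351 260
70226 13515
3650401 702520
189750626 36517525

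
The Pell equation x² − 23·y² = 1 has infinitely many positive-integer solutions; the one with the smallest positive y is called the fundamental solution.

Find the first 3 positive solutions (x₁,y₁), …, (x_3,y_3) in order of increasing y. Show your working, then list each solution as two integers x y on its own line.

√23 → a₀=4, period (1,3,1,8); ℓ=4 even so k=3
k=0  a_k=4  p_k/q_k = 4/1
…
k=2  a_k=3  p_k/q_k = 19/4
k=3  a_k=1  p_k/q_k = 24/5
fundamental: x₁=24, y₁=5  (since 576 − 23·25 = 1)
(24+5√23)^2 = 1151 + 240√23
(24+5√23)^3 = 55224 + 11515√23

24 5
1151 240
55224 11515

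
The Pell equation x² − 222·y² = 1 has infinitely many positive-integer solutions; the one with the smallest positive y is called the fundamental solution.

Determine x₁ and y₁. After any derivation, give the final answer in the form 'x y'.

149 10

d=222: √d = [14; 1,8,1,28] (ℓ=4, even), read p_3/q_3
i=0: a=14 ⇒ p=14, q=1
i=1: a=1 ⇒ p=15, q=1
i=2: a=8 ⇒ p=134, q=9
i=3: a=1 ⇒ p=149, q=10
→ (149, 10).  Check: 149²=22201, 222·10²=22200, difference 1.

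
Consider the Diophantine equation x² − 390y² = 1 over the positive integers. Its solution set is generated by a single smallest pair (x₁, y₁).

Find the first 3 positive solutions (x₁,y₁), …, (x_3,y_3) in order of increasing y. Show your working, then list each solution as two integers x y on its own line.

d=390: √d = [19; 1,2,1,38] (ℓ=4, even), read p_3/q_3
step 0: (19, 1)  from 19·(1,0) + (0,1)
…
step 2: (59, 3)  from 2·(20,1) + (19,1)
step 3: (79, 4)  from 1·(59,3) + (20,1)
→ (79, 4).  Check: 79²=6241, 390·4²=6240, difference 1.
(79+4√390)^2 = 12481 + 632√390
(79+4√390)^3 = 1971919 + 99852√390

79 4
12481 632
1971919 99852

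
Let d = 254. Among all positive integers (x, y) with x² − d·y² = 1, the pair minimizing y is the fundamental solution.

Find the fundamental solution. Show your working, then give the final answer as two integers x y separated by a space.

255 16

√254 → a₀=15, period (1,14,1,30); ℓ=4 even so k=3
i=0: a=15 ⇒ p=15, q=1
i=1: a=1 ⇒ p=16, q=1
i=2: a=14 ⇒ p=239, q=15
i=3: a=1 ⇒ p=255, q=16
→ (255, 16).  Check: 255²=65025, 254·16²=65024, difference 1.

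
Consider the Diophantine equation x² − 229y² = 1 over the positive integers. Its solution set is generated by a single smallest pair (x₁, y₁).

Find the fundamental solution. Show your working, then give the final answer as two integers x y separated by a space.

√229 = [15; 7,1,1,7,30, …], period ℓ=5 (odd) → k=9
step 0: (15, 1)  from 15·(1,0) + (0,1)
…
step 2: (121, 8)  from 1·(106,7) + (15,1)
step 3: (227, 15)  from 1·(121,8) + (106,7)
step 4: (1710, 113)  from 7·(227,15) + (121,8)
step 5: (51527, 3405)  from 30·(1710,113) + (227,15)
step 6: (362399, 23948)  from 7·(51527,3405) + (1710,113)
…
step 8: (776325, 51301)  from 1·(413926,27353) + (362399,23948)
step 9: (5848201, 386460)  from 7·(776325,51301) + (413926,27353)
fundamental: x₁=5848201, y₁=386460  (since 34201454936401 − 229·149351331600 = 1)

5848201 386460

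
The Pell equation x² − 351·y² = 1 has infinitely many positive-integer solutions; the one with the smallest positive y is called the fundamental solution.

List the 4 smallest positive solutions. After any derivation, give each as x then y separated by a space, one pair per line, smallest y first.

62425 3332
7793761249 416000200
973051091875225 51937624966668
121485428812828080001 6484412476672499600

[18; 1,2,1,3,2,2,2,3,1,2,1,36] for √351; ℓ=12 ⇒ convergent index 11
i=0: a=18 ⇒ p=18, q=1
i=1: a=1 ⇒ p=19, q=1
…
i=6: a=2 ⇒ p=1555, q=83
…
i=9: a=1 ⇒ p=16543, q=883
i=10: a=2 ⇒ p=45882, q=2449
i=11: a=1 ⇒ p=62425, q=3332
(x₁, y₁) = (62425, 3332);  62425² − 351·3332² = 1 ✓
n=2: (62425,3332)∘(62425,3332) = (62425·62425+351·3332·3332, 62425·3332+3332·62425) = (7793761249,416000200)
n=3: (7793761249,416000200)∘(62425,3332) = (62425·7793761249+351·3332·416000200, 62425·416000200+3332·7793761249) = (973051091875225,51937624966668)
n=4: (973051091875225,51937624966668)∘(62425,3332) = (62425·973051091875225+351·3332·51937624966668, 62425·51937624966668+3332·973051091875225) = (121485428812828080001,6484412476672499600)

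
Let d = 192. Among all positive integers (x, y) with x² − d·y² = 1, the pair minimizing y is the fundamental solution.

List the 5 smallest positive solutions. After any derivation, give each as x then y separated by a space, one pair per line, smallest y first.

97 7
18817 1358
3650401 263445
708158977 51106972
137379191137 9914489123

d=192: √d = [13; 1,5,1,26] (ℓ=4, even), read p_3/q_3
a_0=13:  p_0=13·1+0=13,  q_0=13·0+1=1
…
a_2=5:  p_2=5·14+13=83,  q_2=5·1+1=6
a_3=1:  p_3=1·83+14=97,  q_3=1·6+1=7
→ (97, 7).  Check: 97²=9409, 192·7²=9408, difference 1.
n=2: (97,7)∘(97,7) = (97·97+192·7·7, 97·7+7·97) = (18817,1358)
n=3: (18817,1358)∘(97,7) = (97·18817+192·7·1358, 97·1358+7·18817) = (3650401,263445)
n=4: (3650401,263445)∘(97,7) = (97·3650401+192·7·263445, 97·263445+7·3650401) = (708158977,51106972)
n=5: (708158977,51106972)∘(97,7) = (97·708158977+192·7·51106972, 97·51106972+7·708158977) = (137379191137,9914489123)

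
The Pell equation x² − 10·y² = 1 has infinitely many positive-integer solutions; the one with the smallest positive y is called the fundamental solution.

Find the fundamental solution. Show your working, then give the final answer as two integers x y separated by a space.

19 6

d=10: √d = [3; 6] (ℓ=1, odd), read p_1/q_1
step 0: (3, 1)  from 3·(1,0) + (0,1)
step 1: (19, 6)  from 6·(3,1) + (1,0)
(x₁, y₁) = (19, 6);  19² − 10·6² = 1 ✓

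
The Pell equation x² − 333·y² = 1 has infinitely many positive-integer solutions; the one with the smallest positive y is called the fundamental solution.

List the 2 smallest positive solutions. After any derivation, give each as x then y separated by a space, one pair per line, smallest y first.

73 4
10657 584

√333 = [18; 4,36, …], period ℓ=2 (even) → k=1
a_0=18:  p_0=18·1+0=18,  q_0=18·0+1=1
a_1=4:  p_1=4·18+1=73,  q_1=4·1+0=4
→ (73, 4).  Check: 73²=5329, 333·4²=5328, difference 1.
n=2: (73,4)∘(73,4) = (73·73+333·4·4, 73·4+4·73) = (10657,584)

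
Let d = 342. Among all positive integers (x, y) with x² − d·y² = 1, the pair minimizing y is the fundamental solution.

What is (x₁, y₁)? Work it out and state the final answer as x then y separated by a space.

37 2

√342 → a₀=18, period (2,36); ℓ=2 even so k=1
k=0  a_k=18  p_k/q_k = 18/1
k=1  a_k=2  p_k/q_k = 37/2
→ (37, 2).  Check: 37²=1369, 342·2²=1368, difference 1.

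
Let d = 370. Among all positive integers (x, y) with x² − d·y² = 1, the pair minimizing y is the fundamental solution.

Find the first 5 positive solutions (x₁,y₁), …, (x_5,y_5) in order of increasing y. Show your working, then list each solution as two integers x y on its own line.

√370 = [19; 4,4,38, …], period ℓ=3 (odd) → k=5
a_0=19:  p_0=19·1+0=19,  q_0=19·0+1=1
…
a_4=4:  p_4=4·12503+327=50339,  q_4=4·650+17=2617
a_5=4:  p_5=4·50339+12503=213859,  q_5=4·2617+650=11118
fundamental: x₁=213859, y₁=11118  (since 45735671881 − 370·123609924 = 1)
k=2:  x_2 = 213859·213859+370·11118·11118 = 91471343761,  y_2 = 213859·11118+11118·213859 = 4755368724
k=3:  x_3 = 213859·91471343761+370·11118·4755368724 = 39123940210553539,  y_3 = 213859·4755368724+11118·91471343761 = 2033956799880714
k=4:  x_4 = 213859·39123940210553539+370·11118·2033956799880714 = 16734013458886067250241,  y_4 = 213859·2033956799880714+11118·39123940210553539 = 869959934526623861928
k=5:  x_5 = 213859·16734013458886067250241+370·11118·869959934526623861928 = 7157438768568706971928026499,  y_5 = 213859·869959934526623861928+11118·16734013458886067250241 = 372097523273824548176239590

213859 11118
91471343761 4755368724
39123940210553539 2033956799880714
16734013458886067250241 869959934526623861928
7157438768568706971928026499 372097523273824548176239590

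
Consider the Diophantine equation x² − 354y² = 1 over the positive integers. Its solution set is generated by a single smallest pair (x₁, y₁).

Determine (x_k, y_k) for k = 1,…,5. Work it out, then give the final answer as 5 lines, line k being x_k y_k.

[18; 1,4,2,2,18,2,2,4,1,36] for √354; ℓ=10 ⇒ convergent index 9
i=0: a=18 ⇒ p=18, q=1
i=1: a=1 ⇒ p=19, q=1
…
i=3: a=2 ⇒ p=207, q=11
i=4: a=2 ⇒ p=508, q=27
i=5: a=18 ⇒ p=9351, q=497
i=6: a=2 ⇒ p=19210, q=1021
i=7: a=2 ⇒ p=47771, q=2539
i=8: a=4 ⇒ p=210294, q=11177
i=9: a=1 ⇒ p=258065, q=13716
→ (258065, 13716).  Check: 258065²=66597544225, 354·13716²=66597544224, difference 1.
k=2:  x_2 = 258065·258065+354·13716·13716 = 133195088449,  y_2 = 258065·13716+13716·258065 = 7079239080
k=3:  x_3 = 258065·133195088449+354·13716·7079239080 = 68745981000924305,  y_3 = 258065·7079239080+13716·133195088449 = 3653807666346684
k=4:  x_4 = 258065·68745981000924305+354·13716·3653807666346684 = 35481863173873866451201,  y_4 = 258065·3653807666346684+13716·68745981000924305 = 1885839750824434773840
k=5:  x_5 = 258065·35481863173873866451201+354·13716·1885839750824434773840 = 18313254039862772710457447825,  y_5 = 258065·1885839750824434773840+13716·35481863173873866451201 = 973338470589361712155692516

258065 13716
133195088449 7079239080
68745981000924305 3653807666346684
35481863173873866451201 1885839750824434773840
18313254039862772710457447825 973338470589361712155692516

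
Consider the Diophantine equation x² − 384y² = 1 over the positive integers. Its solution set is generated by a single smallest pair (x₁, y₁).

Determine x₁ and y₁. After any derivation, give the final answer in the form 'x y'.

4801 245

√384 → a₀=19, period (1,1,2,9,2,1,1,38); ℓ=8 even so k=7
a_0=19:  p_0=19·1+0=19,  q_0=19·0+1=1
…
a_2=1:  p_2=1·20+19=39,  q_2=1·1+1=2
a_3=2:  p_3=2·39+20=98,  q_3=2·2+1=5
a_4=9:  p_4=9·98+39=921,  q_4=9·5+2=47
a_5=2:  p_5=2·921+98=1940,  q_5=2·47+5=99
a_6=1:  p_6=1·1940+921=2861,  q_6=1·99+47=146
a_7=1:  p_7=1·2861+1940=4801,  q_7=1·146+99=245
→ (4801, 245).  Check: 4801²=23049601, 384·245²=23049600, difference 1.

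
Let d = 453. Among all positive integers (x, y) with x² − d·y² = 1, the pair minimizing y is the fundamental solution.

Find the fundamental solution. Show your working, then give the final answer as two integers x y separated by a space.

√453 → a₀=21, period (3,1,1,10,14,10,1,1,3,42); ℓ=10 even so k=9
k=0  a_k=21  p_k/q_k = 21/1
k=1  a_k=3  p_k/q_k = 64/3
k=2  a_k=1  p_k/q_k = 85/4
…
k=4  a_k=10  p_k/q_k = 1575/74
k=5  a_k=14  p_k/q_k = 22199/1043
…
k=7  a_k=1  p_k/q_k = 245764/11547
k=8  a_k=1  p_k/q_k = 469329/22051
k=9  a_k=3  p_k/q_k = 1653751/77700
(x₁, y₁) = (1653751, 77700);  1653751² − 453·77700² = 1 ✓

1653751 77700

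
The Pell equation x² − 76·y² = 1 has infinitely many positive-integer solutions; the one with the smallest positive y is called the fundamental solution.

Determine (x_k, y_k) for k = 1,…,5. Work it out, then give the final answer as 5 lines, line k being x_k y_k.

57799 6630
6681448801 766414740
772362118440199 88596011107890
89283516160768675201 10241521691283453480
10320995900380175197444999 1183899424380388644273150

[8; 1,2,1,1,5,4,5,1,1,2,1,16] for √76; ℓ=12 ⇒ convergent index 11
step 0: (8, 1)  from 8·(1,0) + (0,1)
step 1: (9, 1)  from 1·(8,1) + (1,0)
…
step 3: (35, 4)  from 1·(26,3) + (9,1)
step 4: (61, 7)  from 1·(35,4) + (26,3)
step 5: (340, 39)  from 5·(61,7) + (35,4)
step 6: (1421, 163)  from 4·(340,39) + (61,7)
step 7: (7445, 854)  from 5·(1421,163) + (340,39)
step 8: (8866, 1017)  from 1·(7445,854) + (1421,163)
step 9: (16311, 1871)  from 1·(8866,1017) + (7445,854)
step 10: (41488, 4759)  from 2·(16311,1871) + (8866,1017)
step 11: (57799, 6630)  from 1·(41488,4759) + (16311,1871)
(x₁, y₁) = (57799, 6630);  57799² − 76·6630² = 1 ✓
(x_2, y_2) = (57799·57799 + 76·6630·6630, 57799·6630 + 6630·57799) = (6681448801, 766414740)
(x_3, y_3) = (57799·6681448801 + 76·6630·766414740, 57799·766414740 + 6630·6681448801) = (772362118440199, 88596011107890)
(x_4, y_4) = (57799·772362118440199 + 76·6630·88596011107890, 57799·88596011107890 + 6630·772362118440199) = (89283516160768675201, 10241521691283453480)
(x_5, y_5) = (57799·89283516160768675201 + 76·6630·10241521691283453480, 57799·10241521691283453480 + 6630·89283516160768675201) = (10320995900380175197444999, 1183899424380388644273150)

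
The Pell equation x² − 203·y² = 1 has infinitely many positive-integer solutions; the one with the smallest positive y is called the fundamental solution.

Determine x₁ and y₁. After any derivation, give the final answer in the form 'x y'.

57 4

√203 = [14; 4,28, …], period ℓ=2 (even) → k=1
i=0: a=14 ⇒ p=14, q=1
i=1: a=4 ⇒ p=57, q=4
(x₁, y₁) = (57, 4);  57² − 203·4² = 1 ✓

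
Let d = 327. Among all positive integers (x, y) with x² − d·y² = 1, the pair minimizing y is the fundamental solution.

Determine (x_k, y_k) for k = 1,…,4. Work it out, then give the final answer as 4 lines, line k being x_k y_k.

217 12
94177 5208
40872601 2260260
17738614657 980947632

d=327: √d = [18; 12,36] (ℓ=2, even), read p_1/q_1
a_0=18:  p_0=18·1+0=18,  q_0=18·0+1=1
a_1=12:  p_1=12·18+1=217,  q_1=12·1+0=12
→ (217, 12).  Check: 217²=47089, 327·12²=47088, difference 1.
n=2: (217,12)∘(217,12) = (217·217+327·12·12, 217·12+12·217) = (94177,5208)
n=3: (94177,5208)∘(217,12) = (217·94177+327·12·5208, 217·5208+12·94177) = (40872601,2260260)
n=4: (40872601,2260260)∘(217,12) = (217·40872601+327·12·2260260, 217·2260260+12·40872601) = (17738614657,980947632)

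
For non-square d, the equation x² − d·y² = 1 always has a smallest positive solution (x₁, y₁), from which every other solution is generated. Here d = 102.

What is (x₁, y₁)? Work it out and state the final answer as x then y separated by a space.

[10; 10,20] for √102; ℓ=2 ⇒ convergent index 1
step 0: (10, 1)  from 10·(1,0) + (0,1)
step 1: (101, 10)  from 10·(10,1) + (1,0)
(x₁, y₁) = (101, 10);  101² − 102·10² = 1 ✓

101 10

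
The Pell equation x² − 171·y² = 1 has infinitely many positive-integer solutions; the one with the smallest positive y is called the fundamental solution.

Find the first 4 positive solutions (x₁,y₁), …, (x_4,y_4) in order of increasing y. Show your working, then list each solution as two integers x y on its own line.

170 13
57799 4420
19651490 1502787
6681448801 510943160

d=171: √d = [13; 13,26] (ℓ=2, even), read p_1/q_1
i=0: a=13 ⇒ p=13, q=1
i=1: a=13 ⇒ p=170, q=13
fundamental: x₁=170, y₁=13  (since 28900 − 171·169 = 1)
k=2:  x_2 = 170·170+171·13·13 = 57799,  y_2 = 170·13+13·170 = 4420
k=3:  x_3 = 170·57799+171·13·4420 = 19651490,  y_3 = 170·4420+13·57799 = 1502787
k=4:  x_4 = 170·19651490+171·13·1502787 = 6681448801,  y_4 = 170·1502787+13·19651490 = 510943160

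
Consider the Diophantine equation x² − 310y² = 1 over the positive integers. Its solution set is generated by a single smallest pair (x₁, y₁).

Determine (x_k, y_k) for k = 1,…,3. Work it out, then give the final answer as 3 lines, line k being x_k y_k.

848719 48204
1440647881921 81823301352
2445410459391369679 138889981000287972

√310 = [17; 1,1,1,1,5,…,1,1,34, …], period ℓ=16 (even) → k=15
step 0: (17, 1)  from 17·(1,0) + (0,1)
step 1: (18, 1)  from 1·(17,1) + (1,0)
step 2: (35, 2)  from 1·(18,1) + (17,1)
step 3: (53, 3)  from 1·(35,2) + (18,1)
step 4: (88, 5)  from 1·(53,3) + (35,2)
…
step 6: (1567, 89)  from 3·(493,28) + (88,5)
step 7: (2060, 117)  from 1·(1567,89) + (493,28)
step 8: (5687, 323)  from 2·(2060,117) + (1567,89)
step 9: (7747, 440)  from 1·(5687,323) + (2060,117)
step 10: (28928, 1643)  from 3·(7747,440) + (5687,323)
step 11: (152387, 8655)  from 5·(28928,1643) + (7747,440)
…
step 13: (333702, 18953)  from 1·(181315,10298) + (152387,8655)
step 14: (515017, 29251)  from 1·(333702,18953) + (181315,10298)
step 15: (848719, 48204)  from 1·(515017,29251) + (333702,18953)
(x₁, y₁) = (848719, 48204);  848719² − 310·48204² = 1 ✓
(848719+48204√310)^2 = 1440647881921 + 81823301352√310
(848719+48204√310)^3 = 2445410459391369679 + 138889981000287972√310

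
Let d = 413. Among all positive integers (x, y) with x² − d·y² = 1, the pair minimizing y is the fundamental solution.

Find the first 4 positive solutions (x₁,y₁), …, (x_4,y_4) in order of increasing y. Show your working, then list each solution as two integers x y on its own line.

[20; 3,9,1,4,1,9,3,40] for √413; ℓ=8 ⇒ convergent index 7
k=0  a_k=20  p_k/q_k = 20/1
…
k=3  a_k=1  p_k/q_k = 630/31
…
k=6  a_k=9  p_k/q_k = 36560/1799
k=7  a_k=3  p_k/q_k = 113399/5580
fundamental: x₁=113399, y₁=5580  (since 12859333201 − 413·31136400 = 1)
(x_2, y_2) = (113399·113399 + 413·5580·5580, 113399·5580 + 5580·113399) = (25718666401, 1265532840)
(x_3, y_3) = (113399·25718666401 + 413·5580·1265532840, 113399·1265532840 + 5580·25718666401) = (5832942102300599, 287020317040740)
(x_4, y_4) = (113399·5832942102300599 + 413·5580·287020317040740, 113399·287020317040740 + 5580·5832942102300599) = (1322899602891852585601, 65095633862940217680)

113399 5580
25718666401 1265532840
5832942102300599 287020317040740
1322899602891852585601 65095633862940217680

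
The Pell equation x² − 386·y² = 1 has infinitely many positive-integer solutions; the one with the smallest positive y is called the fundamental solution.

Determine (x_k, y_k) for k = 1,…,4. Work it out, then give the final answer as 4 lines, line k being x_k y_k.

111555 5678
24889036049 1266818580
5552992832780835 282639893378122
1238928230896843060801 63059786610325980840

d=386: √d = [19; 1,1,1,4,1,18,1,4,1,1,1,38] (ℓ=12, even), read p_11/q_11
a_0=19:  p_0=19·1+0=19,  q_0=19·0+1=1
…
a_2=1:  p_2=1·20+19=39,  q_2=1·1+1=2
…
a_10=1:  p_10=1·39392+32771=72163,  q_10=1·2005+1668=3673
a_11=1:  p_11=1·72163+39392=111555,  q_11=1·3673+2005=5678
→ (111555, 5678).  Check: 111555²=12444518025, 386·5678²=12444518024, difference 1.
(x_2, y_2) = (111555·111555 + 386·5678·5678, 111555·5678 + 5678·111555) = (24889036049, 1266818580)
(x_3, y_3) = (111555·24889036049 + 386·5678·1266818580, 111555·1266818580 + 5678·24889036049) = (5552992832780835, 282639893378122)
(x_4, y_4) = (111555·5552992832780835 + 386·5678·282639893378122, 111555·282639893378122 + 5678·5552992832780835) = (1238928230896843060801, 63059786610325980840)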